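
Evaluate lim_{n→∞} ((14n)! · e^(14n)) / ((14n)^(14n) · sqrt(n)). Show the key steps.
lim = sqrt(2π·14)

Stirling: (14n)! ~ sqrt(2π·14n) · (14n/e)^(14n). Hence
  (14n)! · e^(14n) / (14n)^(14n) ~ sqrt(2π·14n).
Dividing by sqrt(n): sqrt(2π·14n) / sqrt(n) = sqrt(2π·14) · n^((1−1)/2), so the limit is sqrt(2π·14).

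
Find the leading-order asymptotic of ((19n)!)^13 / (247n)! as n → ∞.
((19n)!)^13/(247n)! ~ ((2π·19n)^(12/2) / sqrt(13)) · 13^(−13·19n)  →  0

Write N = 19n. Stirling: N! ~ sqrt(2π N)(N/e)^N and (13N)! ~ sqrt(2π·13N)·(13N/e)^(13N).
  (N!)^13/(13N)! ~ (2π N)^(13/2) (N/e)^(13N) / [sqrt(2π·13N) (13N/e)^(13N)]
     = (2π N)^(13/2) / sqrt(2π·13N) · (N/(13N))^(13N)
     = (2π N)^((13−1)/2) / sqrt(13) · 13^(−13N).
Since 13^13 > 1, the factor 13^(−13N) decays exponentially, so the ratio → 0. Substituting N = 19n gives the stated form.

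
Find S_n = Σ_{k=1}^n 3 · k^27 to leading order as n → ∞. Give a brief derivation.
S_n ~ 3 · n^28 / 28

By integral comparison (Euler-Maclaurin), Σ_{k=1}^n 3 · k^27 = 3 · ∫_0^n x^27 dx + O(n^27) = 3 · n^28/28 + O(n^27). (Equivalently, Faulhaber's formula gives the same leading term.)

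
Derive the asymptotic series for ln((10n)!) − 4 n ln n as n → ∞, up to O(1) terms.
ln((10n)!) − 4 n ln n = 6 n ln n + 10(ln 10 − 1) n + (1/2) ln(2π·10n) + O(1/n)

Stirling: ln((10n)!) = 10n ln(10n) − 10n + (1/2) ln(2π·10n) + O(1/n).
Expand 10n ln(10n) = 10n (ln n + ln 10) = 10n ln n + 10n ln 10.
Subtract 4n ln n: leading term is (10 − 4) n ln n = 6 n ln n. The next term is 10n ln 10 − 10n = 10(ln 10 − 1) n. Then the (1/2) ln(2π·10n) correction.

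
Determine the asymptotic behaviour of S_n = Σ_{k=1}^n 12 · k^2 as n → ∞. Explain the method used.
S_n ~ 4 · n^3

By integral comparison (Euler-Maclaurin), Σ_{k=1}^n 12 · k^2 = 12 · ∫_0^n x^2 dx + O(n^2) = 12 · n^3/3 = 4 · n^3 + O(n^2). (Equivalently, Faulhaber's formula gives the same leading term.)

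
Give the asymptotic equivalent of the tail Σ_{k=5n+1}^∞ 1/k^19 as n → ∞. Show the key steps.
Σ_{k>5n} 1/k^19 ~ 1/(18 · (5n)^18)

Compare to the integral: ∫_{5n}^∞ x^(−19) dx = [−x^(−18)/18]_{5n}^∞ = 1/((19−1)·(5n)^18). Euler-Maclaurin then gives
  Σ_{k>5n} 1/k^19 = ∫_{5n}^∞ dx/x^19 − 1/(2·(5n)^19) + O(1/(5n)^20).
(Equivalently this is ζ(19) − Σ_{k≤5n} 1/k^19.)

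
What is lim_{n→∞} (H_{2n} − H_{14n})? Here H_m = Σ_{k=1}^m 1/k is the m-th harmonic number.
lim = ln(2/14) = −ln 7

Euler-Maclaurin gives H_m = ln m + γ + 1/(2m) + O(1/m^2). The γ and O(1/m) terms cancel in the difference:
  H_{2n} − H_{14n} = ln(2n) − ln(14n) + O(1/n) = ln(2/14) + O(1/n).
Hence the limit is ln(2/14) = −ln 7.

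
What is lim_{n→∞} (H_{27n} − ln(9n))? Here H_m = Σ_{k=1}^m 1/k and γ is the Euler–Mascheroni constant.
lim = ln 3 + γ

By Euler-Maclaurin, H_m = ln m + γ + O(1/m). So
  H_{27n} − ln(9n) = ln(27n) + γ − ln(9n) + O(1/n)
                       = ln(27/9) + γ + O(1/n).
Hence the limit is ln(27/9) + γ (= ln 3).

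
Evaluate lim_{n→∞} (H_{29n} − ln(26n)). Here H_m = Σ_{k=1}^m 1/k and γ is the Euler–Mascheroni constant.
lim = ln(29/26) + γ

By Euler-Maclaurin, H_m = ln m + γ + O(1/m). So
  H_{29n} − ln(26n) = ln(29n) + γ − ln(26n) + O(1/n)
                       = ln(29/26) + γ + O(1/n).
Hence the limit is ln(29/26) + γ.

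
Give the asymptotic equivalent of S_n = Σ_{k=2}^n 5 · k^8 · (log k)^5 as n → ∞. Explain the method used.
S_n ~ 5 · n^9 · (log n)^5 / 9

By integral comparison, S_n = ∫_1^n 5 · x^8 · (log x)^5 dx + O(n^8 · (log n)^5). For the integral, the leading term of ∫_1^n x^8 (log x)^5 dx is n^9/9 · (log n)^5 (by repeated integration by parts; each step lowers the log-exponent and produces a relatively O(1/log n) correction). Hence S_n ~ 5 · n^9 · (log n)^5 / 9.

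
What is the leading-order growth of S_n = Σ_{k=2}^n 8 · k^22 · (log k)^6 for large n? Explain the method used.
S_n ~ 8 · n^23 · (log n)^6 / 23

By integral comparison, S_n = ∫_1^n 8 · x^22 · (log x)^6 dx + O(n^22 · (log n)^6). For the integral, the leading term of ∫_1^n x^22 (log x)^6 dx is n^23/23 · (log n)^6 (by repeated integration by parts; each step lowers the log-exponent and produces a relatively O(1/log n) correction). Hence S_n ~ 8 · n^23 · (log n)^6 / 23.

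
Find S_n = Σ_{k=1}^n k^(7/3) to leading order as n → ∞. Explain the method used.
S_n ~ (3/10) · n^(10/3)

Integral comparison: Σ_{k=1}^n k^(7/3) = ∫_0^n x^(7/3) dx + O(n^(7/3)). The integral is n^(1 + 7/3) / (1 + 7/3) = n^((7+3)/3) / ((7+3)/3) = (3/10) · n^(10/3).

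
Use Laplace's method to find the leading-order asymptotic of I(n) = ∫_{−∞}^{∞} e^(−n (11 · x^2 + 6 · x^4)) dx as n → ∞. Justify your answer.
I(n) ~ sqrt(π/(11n))

φ(x) = 11 · x^2 + 6 · x^4 has its unique global minimum at x* = 0 (since φ'(x) = 22x + 24x^3 = 0 only at x = 0 for real x with both coefficients positive, and φ → ∞ as |x| → ∞). At x* = 0, φ(0) = 0 and φ''(0) = 22. Laplace's method then gives
  I(n) ~ sqrt(2π / (n · φ''(0))) · e^(−n φ(0)) = sqrt(2π / (22n)) = sqrt(π/(11n)).
The 6 · x^4 term contributes only at subleading order (an O(1/n) relative correction).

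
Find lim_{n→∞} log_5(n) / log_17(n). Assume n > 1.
lim = ln(17) / ln(5) = log_5(17)

Change of base: log_5(n) = ln n / ln 5 and log_17(n) = ln n / ln 17. The ratio is (ln n / ln 5) · (ln 17 / ln n) = ln 17 / ln 5, a constant independent of n. So the limit is ln 17 / ln 5 = log_5(17).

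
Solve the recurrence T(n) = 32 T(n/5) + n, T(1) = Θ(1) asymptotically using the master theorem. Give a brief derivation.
T(n) = Θ(n^(log_5 32))

Master theorem: compare f(n) = n to n^(log_5 32) where log_5 32 ≈ 2.153. Since 1 < log_5 32, we have f(n) = O(n^(log_5 32 − ε)) for some ε > 0 — Case 1. Hence T(n) = Θ(n^(log_5 32)).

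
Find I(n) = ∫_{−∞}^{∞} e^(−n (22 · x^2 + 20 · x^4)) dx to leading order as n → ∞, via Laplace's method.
I(n) ~ sqrt(π/(22n))

φ(x) = 22 · x^2 + 20 · x^4 has its unique global minimum at x* = 0 (since φ'(x) = 44x + 80x^3 = 0 only at x = 0 for real x with both coefficients positive, and φ → ∞ as |x| → ∞). At x* = 0, φ(0) = 0 and φ''(0) = 44. Laplace's method then gives
  I(n) ~ sqrt(2π / (n · φ''(0))) · e^(−n φ(0)) = sqrt(2π / (44n)) = sqrt(π/(22n)).
The 20 · x^4 term contributes only at subleading order (an O(1/n) relative correction).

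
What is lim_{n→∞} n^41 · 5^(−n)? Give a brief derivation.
lim = 0

Exponentials with base > 1 dominate every fixed polynomial: for any fixed c, n^c / 5^n → 0 as n → ∞ (e.g. by the ratio test, or by writing 5^n = e^(n ln 5) and noting e^(n ln 5) / n^c → ∞). Hence n^41 · 5^(−n) = n^41 / 5^n → 0.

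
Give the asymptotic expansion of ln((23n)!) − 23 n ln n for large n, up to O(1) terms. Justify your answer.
ln((23n)!) − 23 n ln n = 23(ln 23 − 1) n + (1/2) ln(2π·23n) + O(1/n)

Stirling: ln((23n)!) = 23n ln(23n) − 23n + (1/2) ln(2π·23n) + O(1/n).
Since 23n ln(23n) = 23n ln n + 23n ln 23, subtracting 23n ln n cancels the n ln n term exactly. What remains is 23(ln 23 − 1) n + (1/2) ln(2π·23n) + O(1/n).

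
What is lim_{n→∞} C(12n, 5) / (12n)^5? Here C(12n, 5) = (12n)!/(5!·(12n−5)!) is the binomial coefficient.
lim = 1/5! = 1/120

With N = 12n → ∞: C(N, 5) / N^5 = [N(N−1)…(N−4)] / (5! · N^5) = (1/5!) · 1 · (1 − 1/(12n)) · (1 − 2/(12n)) · (1 − 3/(12n)) · (1 − 4/(12n)). Each factor → 1 as N → ∞, so the limit is 1/5! = 1/120.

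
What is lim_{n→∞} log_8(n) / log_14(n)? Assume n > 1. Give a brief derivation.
lim = ln(14) / ln(8) = log_8(14)

Change of base: log_8(n) = ln n / ln 8 and log_14(n) = ln n / ln 14. The ratio is (ln n / ln 8) · (ln 14 / ln n) = ln 14 / ln 8, a constant independent of n. So the limit is ln 14 / ln 8 = log_8(14).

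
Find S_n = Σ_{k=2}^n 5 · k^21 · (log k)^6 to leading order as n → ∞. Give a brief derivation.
S_n ~ 5 · n^22 · (log n)^6 / 22

By integral comparison, S_n = ∫_1^n 5 · x^21 · (log x)^6 dx + O(n^21 · (log n)^6). For the integral, the leading term of ∫_1^n x^21 (log x)^6 dx is n^22/22 · (log n)^6 (by repeated integration by parts; each step lowers the log-exponent and produces a relatively O(1/log n) correction). Hence S_n ~ 5 · n^22 · (log n)^6 / 22.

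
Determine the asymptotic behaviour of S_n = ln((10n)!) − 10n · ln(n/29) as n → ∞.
S_n ~ 10n · (ln 290 − 1) + O(ln n)

Stirling: ln((10n)!) = 10n ln(10n) − 10n + O(ln n).
  S_n = 10n ln(10n) − 10n − 10n ln(n/29) + O(ln n)
      = 10n ln(10n) − 10n ln n + 10n ln 29 − 10n + O(ln n)
      = 10n ln 10 + 10n ln 29 − 10n + O(ln n)
      = 10n (ln 290 − 1) + O(ln n).
Numerically ln(290) − 1 ≈ 4.6699.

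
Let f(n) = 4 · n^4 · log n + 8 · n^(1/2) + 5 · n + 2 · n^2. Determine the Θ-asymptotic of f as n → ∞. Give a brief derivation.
f(n) ∈ Θ(n^4 · log n)

Compare the terms by growth order. For large n, n^a · (log n)^b dominates n^a' · (log n)^b' iff a > a', or (a = a' and b > b'). Ranking the 4 terms shows the dominant one is 4 · n^4 · log n. Hence f(n) ∈ Θ(n^4 · log n).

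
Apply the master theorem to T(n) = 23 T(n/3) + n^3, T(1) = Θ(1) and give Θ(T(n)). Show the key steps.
T(n) = Θ(n^3)

log_3 23 ≈ 2.854. f(n) = n^3 dominates n^(log_3 23) since 3 > 2.854, and the regularity condition a·f(n/b) = 23·(n/3)^3 = (23/27)·n^3 ≤ c·f(n) holds with c = 23/27 ≈ 0.852 < 1. So this is Case 3: T(n) = Θ(f(n)) = Θ(n^3).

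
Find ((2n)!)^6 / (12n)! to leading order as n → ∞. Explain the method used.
((2n)!)^6/(12n)! ~ ((2π·2n)^(5/2) / sqrt(6)) · 6^(−6·2n)  →  0

Write N = 2n. Stirling: N! ~ sqrt(2π N)(N/e)^N and (6N)! ~ sqrt(2π·6N)·(6N/e)^(6N).
  (N!)^6/(6N)! ~ (2π N)^(6/2) (N/e)^(6N) / [sqrt(2π·6N) (6N/e)^(6N)]
     = (2π N)^(6/2) / sqrt(2π·6N) · (N/(6N))^(6N)
     = (2π N)^((6−1)/2) / sqrt(6) · 6^(−6N).
Since 6^6 > 1, the factor 6^(−6N) decays exponentially, so the ratio → 0. Substituting N = 2n gives the stated form.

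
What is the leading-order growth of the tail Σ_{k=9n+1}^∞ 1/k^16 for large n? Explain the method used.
Σ_{k>9n} 1/k^16 ~ 1/(15 · (9n)^15)

Compare to the integral: ∫_{9n}^∞ x^(−16) dx = [−x^(−15)/15]_{9n}^∞ = 1/((16−1)·(9n)^15). Euler-Maclaurin then gives
  Σ_{k>9n} 1/k^16 = ∫_{9n}^∞ dx/x^16 − 1/(2·(9n)^16) + O(1/(9n)^17).
(Equivalently this is ζ(16) − Σ_{k≤9n} 1/k^16.)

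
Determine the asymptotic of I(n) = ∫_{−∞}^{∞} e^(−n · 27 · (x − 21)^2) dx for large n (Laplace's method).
I(n) = sqrt(π/(27n))

Here φ(x) = 27 · (x − 21)^2 has its unique minimum at x* = 21 with φ(x*) = 0 and φ''(x*) = 54. Laplace's method gives
  I(n) ~ e^(−n φ(x*)) · sqrt(2π / (n · φ''(x*))) = sqrt(2π / (54n)) = sqrt(π/(27n)).
This is exact: substituting u = (x − 21)·sqrt(27n) gives I(n) = (1/sqrt(27n)) ∫_{−∞}^{∞} e^(−u^2) du = sqrt(π/(27n)).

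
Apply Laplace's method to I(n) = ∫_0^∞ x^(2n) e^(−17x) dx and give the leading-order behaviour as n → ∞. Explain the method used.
I(n) ~ (sqrt(2π·2n) / 17) · (2n/(17e))^(2n)

Write the integrand as exp(2n ln x − 17x) and set f(x) = 2n ln x − 17x. Then f'(x) = 2n/x − 17 = 0 at x* = 2n/17, and f''(x*) = −2n/x*^2 = −17^2/(2n). Laplace's method (interior maximum) gives
  I(n) ~ e^(f(x*)) · sqrt(2π / |f''(x*)|)
        = exp(2n ln(2n/17) − 2n) · sqrt(2π · 2n / 17^2)
        = (2n/17)^(2n) e^(−2n) · sqrt(2π·2n) / 17
        = (sqrt(2π·2n) / 17) · (2n/(17e))^(2n).
This matches Γ(2n+1)/17^(2n+1) with Stirling applied to Γ.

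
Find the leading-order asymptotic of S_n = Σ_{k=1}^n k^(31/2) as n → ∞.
S_n ~ (2/33) · n^(33/2)

Integral comparison: Σ_{k=1}^n k^(31/2) = ∫_0^n x^(31/2) dx + O(n^(31/2)). The integral is n^(1 + 31/2) / (1 + 31/2) = n^((31+2)/2) / ((31+2)/2) = (2/33) · n^(33/2).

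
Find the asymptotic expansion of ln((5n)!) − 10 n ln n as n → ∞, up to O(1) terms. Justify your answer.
ln((5n)!) − 10 n ln n = −5 n ln n + 5(ln 5 − 1) n + (1/2) ln(2π·5n) + O(1/n)

Stirling: ln((5n)!) = 5n ln(5n) − 5n + (1/2) ln(2π·5n) + O(1/n).
Expand 5n ln(5n) = 5n (ln n + ln 5) = 5n ln n + 5n ln 5.
Subtract 10n ln n: leading term is (5 − 10) n ln n = −5 n ln n. The next term is 5n ln 5 − 5n = 5(ln 5 − 1) n. Then the (1/2) ln(2π·5n) correction.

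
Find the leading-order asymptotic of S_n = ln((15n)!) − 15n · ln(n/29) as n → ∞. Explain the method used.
S_n ~ 15n · (ln 435 − 1) + O(ln n)

Stirling: ln((15n)!) = 15n ln(15n) − 15n + O(ln n).
  S_n = 15n ln(15n) − 15n − 15n ln(n/29) + O(ln n)
      = 15n ln(15n) − 15n ln n + 15n ln 29 − 15n + O(ln n)
      = 15n ln 15 + 15n ln 29 − 15n + O(ln n)
      = 15n (ln 435 − 1) + O(ln n).
Numerically ln(435) − 1 ≈ 5.0753.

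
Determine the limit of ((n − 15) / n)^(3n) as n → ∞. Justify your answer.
lim = e^(−45)

Rewrite as (1 − 15/n)^(3n). By the standard limit (1 + x/n)^n → e^x, we have (1 − 15/n)^n → e^(−15), and raising to the 3rd power gives e^(−45).
More precisely, ln[(1 − 15/n)^(3n)] = 3n · ln(1 − 15/n) = 3n · (-15/n + O(1/n^2)) = -45 + O(1/n) → -45.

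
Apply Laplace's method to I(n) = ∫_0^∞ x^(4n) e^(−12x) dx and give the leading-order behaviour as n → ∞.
I(n) ~ (sqrt(2π·4n) / 12) · (4n/(12e))^(4n)

Write the integrand as exp(4n ln x − 12x) and set f(x) = 4n ln x − 12x. Then f'(x) = 4n/x − 12 = 0 at x* = 4n/12, and f''(x*) = −4n/x*^2 = −12^2/(4n). Laplace's method (interior maximum) gives
  I(n) ~ e^(f(x*)) · sqrt(2π / |f''(x*)|)
        = exp(4n ln(4n/12) − 4n) · sqrt(2π · 4n / 12^2)
        = (4n/12)^(4n) e^(−4n) · sqrt(2π·4n) / 12
        = (sqrt(2π·4n) / 12) · (4n/(12e))^(4n).
This matches Γ(4n+1)/12^(4n+1) with Stirling applied to Γ.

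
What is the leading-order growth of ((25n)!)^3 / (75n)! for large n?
((25n)!)^3/(75n)! ~ ((2π·25n)^(2/2) / sqrt(3)) · 3^(−3·25n)  →  0

Write N = 25n. Stirling: N! ~ sqrt(2π N)(N/e)^N and (3N)! ~ sqrt(2π·3N)·(3N/e)^(3N).
  (N!)^3/(3N)! ~ (2π N)^(3/2) (N/e)^(3N) / [sqrt(2π·3N) (3N/e)^(3N)]
     = (2π N)^(3/2) / sqrt(2π·3N) · (N/(3N))^(3N)
     = (2π N)^((3−1)/2) / sqrt(3) · 3^(−3N).
Since 3^3 > 1, the factor 3^(−3N) decays exponentially, so the ratio → 0. Substituting N = 25n gives the stated form.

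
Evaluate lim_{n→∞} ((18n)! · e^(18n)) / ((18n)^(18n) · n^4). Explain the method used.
lim = 0

Stirling: (18n)! ~ sqrt(2π·18n) · (18n/e)^(18n). Hence
  (18n)! · e^(18n) / (18n)^(18n) ~ sqrt(2π·18n).
Dividing by n^4: sqrt(2π·18n) / n^4 = sqrt(2π·18) · n^((1−8)/2), so the expression behaves like sqrt(2π·18) · n^((1−8)/2) → 0.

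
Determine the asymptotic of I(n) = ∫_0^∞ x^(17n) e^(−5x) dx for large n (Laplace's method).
I(n) ~ (sqrt(2π·17n) / 5) · (17n/(5e))^(17n)

Write the integrand as exp(17n ln x − 5x) and set f(x) = 17n ln x − 5x. Then f'(x) = 17n/x − 5 = 0 at x* = 17n/5, and f''(x*) = −17n/x*^2 = −5^2/(17n). Laplace's method (interior maximum) gives
  I(n) ~ e^(f(x*)) · sqrt(2π / |f''(x*)|)
        = exp(17n ln(17n/5) − 17n) · sqrt(2π · 17n / 5^2)
        = (17n/5)^(17n) e^(−17n) · sqrt(2π·17n) / 5
        = (sqrt(2π·17n) / 5) · (17n/(5e))^(17n).
This matches Γ(17n+1)/5^(17n+1) with Stirling applied to Γ.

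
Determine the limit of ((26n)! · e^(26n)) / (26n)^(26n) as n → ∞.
lim = ∞

Stirling: (26n)! ~ sqrt(2π·26n) · (26n/e)^(26n). Hence
  (26n)! · e^(26n) / (26n)^(26n) ~ sqrt(2π·26n) = sqrt(2π·26) · sqrt(n) → ∞.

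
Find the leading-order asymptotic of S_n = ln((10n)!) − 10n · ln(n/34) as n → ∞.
S_n ~ 10n · (ln 340 − 1) + O(ln n)

Stirling: ln((10n)!) = 10n ln(10n) − 10n + O(ln n).
  S_n = 10n ln(10n) − 10n − 10n ln(n/34) + O(ln n)
      = 10n ln(10n) − 10n ln n + 10n ln 34 − 10n + O(ln n)
      = 10n ln 10 + 10n ln 34 − 10n + O(ln n)
      = 10n (ln 340 − 1) + O(ln n).
Numerically ln(340) − 1 ≈ 4.8289.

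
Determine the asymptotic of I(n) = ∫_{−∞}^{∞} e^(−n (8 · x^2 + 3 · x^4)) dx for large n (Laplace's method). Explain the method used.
I(n) ~ sqrt(π/(8n))

φ(x) = 8 · x^2 + 3 · x^4 has its unique global minimum at x* = 0 (since φ'(x) = 16x + 12x^3 = 0 only at x = 0 for real x with both coefficients positive, and φ → ∞ as |x| → ∞). At x* = 0, φ(0) = 0 and φ''(0) = 16. Laplace's method then gives
  I(n) ~ sqrt(2π / (n · φ''(0))) · e^(−n φ(0)) = sqrt(2π / (16n)) = sqrt(π/(8n)).
The 3 · x^4 term contributes only at subleading order (an O(1/n) relative correction).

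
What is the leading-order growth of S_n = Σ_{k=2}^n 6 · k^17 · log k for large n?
S_n ~ n^18 log n / 3 − n^18 / 54

By integral comparison, S_n = ∫_1^n 6 · x^17 · log x dx + O(n^17 · log n). For the integral, ∫ x^17 log x dx = n^18 log n / 18 − n^18/324 (integration by parts). Hence S_n ~ n^18 log n / 3 − n^18 / 54.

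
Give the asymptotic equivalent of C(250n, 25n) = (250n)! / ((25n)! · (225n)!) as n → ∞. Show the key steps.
C(250n, 25n) ~ (10000000000/387420489)^(25n) · sqrt(5/(9π·25n))

Write N = 25n. Apply Stirling to each factorial:
  (10N)! ~ sqrt(2π·10N) · (10N/e)^(10N),
  N! ~ sqrt(2π N) · (N/e)^N,
  (9N)! ~ sqrt(2π·9N) · (9N/e)^(9N).
The exponential factors combine to (10N)^(10N) / (N^N · (9N)^(9N)) = 10^(10N)/9^(9N) = (10^10/9^9)^N = (10000000000/387420489)^N.
The square-root prefactors combine to sqrt(2π·10N) / (sqrt(2π N)·sqrt(2π·9N)) = sqrt(10 / (2π·9·N)) = sqrt(5/(9π·25n)).
Substituting N = 25n: C(250n, 25n) ~ (10000000000/387420489)^(25n) · sqrt(5/(9π·25n)).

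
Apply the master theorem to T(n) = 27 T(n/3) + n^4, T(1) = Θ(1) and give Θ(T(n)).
T(n) = Θ(n^4)

log_3 27 ≈ 3.000. f(n) = n^4 dominates n^(log_3 27) since 4 > 3.000, and the regularity condition a·f(n/b) = 27·(n/3)^4 = (27/81)·n^4 ≤ c·f(n) holds with c = 27/81 ≈ 0.333 < 1. So this is Case 3: T(n) = Θ(f(n)) = Θ(n^4).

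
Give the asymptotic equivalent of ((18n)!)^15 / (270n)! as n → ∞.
((18n)!)^15/(270n)! ~ ((2π·18n)^(14/2) / sqrt(15)) · 15^(−15·18n)  →  0

Write N = 18n. Stirling: N! ~ sqrt(2π N)(N/e)^N and (15N)! ~ sqrt(2π·15N)·(15N/e)^(15N).
  (N!)^15/(15N)! ~ (2π N)^(15/2) (N/e)^(15N) / [sqrt(2π·15N) (15N/e)^(15N)]
     = (2π N)^(15/2) / sqrt(2π·15N) · (N/(15N))^(15N)
     = (2π N)^((15−1)/2) / sqrt(15) · 15^(−15N).
Since 15^15 > 1, the factor 15^(−15N) decays exponentially, so the ratio → 0. Substituting N = 18n gives the stated form.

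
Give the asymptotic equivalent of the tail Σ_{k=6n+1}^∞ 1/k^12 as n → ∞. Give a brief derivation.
Σ_{k>6n} 1/k^12 ~ 1/(11 · (6n)^11)

Compare to the integral: ∫_{6n}^∞ x^(−12) dx = [−x^(−11)/11]_{6n}^∞ = 1/((12−1)·(6n)^11). Euler-Maclaurin then gives
  Σ_{k>6n} 1/k^12 = ∫_{6n}^∞ dx/x^12 − 1/(2·(6n)^12) + O(1/(6n)^13).
(Equivalently this is ζ(12) − Σ_{k≤6n} 1/k^12.)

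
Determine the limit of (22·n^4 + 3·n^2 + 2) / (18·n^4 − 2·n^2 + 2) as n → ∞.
lim = 22/18 = 11/9

For large n the leading n^4 terms dominate both numerator and denominator. Dividing top and bottom by n^4, every other term tends to 0, leaving 22/18 = 11/9.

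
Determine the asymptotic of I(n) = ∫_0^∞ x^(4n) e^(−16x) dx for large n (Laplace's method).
I(n) ~ (sqrt(2π·4n) / 16) · (4n/(16e))^(4n)

Write the integrand as exp(4n ln x − 16x) and set f(x) = 4n ln x − 16x. Then f'(x) = 4n/x − 16 = 0 at x* = 4n/16, and f''(x*) = −4n/x*^2 = −16^2/(4n). Laplace's method (interior maximum) gives
  I(n) ~ e^(f(x*)) · sqrt(2π / |f''(x*)|)
        = exp(4n ln(4n/16) − 4n) · sqrt(2π · 4n / 16^2)
        = (4n/16)^(4n) e^(−4n) · sqrt(2π·4n) / 16
        = (sqrt(2π·4n) / 16) · (4n/(16e))^(4n).
This matches Γ(4n+1)/16^(4n+1) with Stirling applied to Γ.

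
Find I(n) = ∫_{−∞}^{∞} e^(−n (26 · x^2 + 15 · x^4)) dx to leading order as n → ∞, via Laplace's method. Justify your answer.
I(n) ~ sqrt(π/(26n))

φ(x) = 26 · x^2 + 15 · x^4 has its unique global minimum at x* = 0 (since φ'(x) = 52x + 60x^3 = 0 only at x = 0 for real x with both coefficients positive, and φ → ∞ as |x| → ∞). At x* = 0, φ(0) = 0 and φ''(0) = 52. Laplace's method then gives
  I(n) ~ sqrt(2π / (n · φ''(0))) · e^(−n φ(0)) = sqrt(2π / (52n)) = sqrt(π/(26n)).
The 15 · x^4 term contributes only at subleading order (an O(1/n) relative correction).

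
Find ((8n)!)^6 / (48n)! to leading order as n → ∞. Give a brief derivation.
((8n)!)^6/(48n)! ~ ((2π·8n)^(5/2) / sqrt(6)) · 6^(−6·8n)  →  0

Write N = 8n. Stirling: N! ~ sqrt(2π N)(N/e)^N and (6N)! ~ sqrt(2π·6N)·(6N/e)^(6N).
  (N!)^6/(6N)! ~ (2π N)^(6/2) (N/e)^(6N) / [sqrt(2π·6N) (6N/e)^(6N)]
     = (2π N)^(6/2) / sqrt(2π·6N) · (N/(6N))^(6N)
     = (2π N)^((6−1)/2) / sqrt(6) · 6^(−6N).
Since 6^6 > 1, the factor 6^(−6N) decays exponentially, so the ratio → 0. Substituting N = 8n gives the stated form.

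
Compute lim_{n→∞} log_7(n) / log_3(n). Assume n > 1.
lim = ln(3) / ln(7) = log_7(3)

Change of base: log_7(n) = ln n / ln 7 and log_3(n) = ln n / ln 3. The ratio is (ln n / ln 7) · (ln 3 / ln n) = ln 3 / ln 7, a constant independent of n. So the limit is ln 3 / ln 7 = log_7(3).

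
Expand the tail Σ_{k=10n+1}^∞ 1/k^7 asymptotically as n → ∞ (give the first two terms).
Σ_{k>10n} 1/k^7 = 1/(6 · (10n)^6) − 1/(2 · (10n)^7) + O(1/(10n)^8)

Compare to the integral: ∫_{10n}^∞ x^(−7) dx = [−x^(−6)/6]_{10n}^∞ = 1/((7−1)·(10n)^6). The Euler-Maclaurin correction adds −f(10n)/2 = −1/(2·(10n)^7). Euler-Maclaurin then gives
  Σ_{k>10n} 1/k^7 = ∫_{10n}^∞ dx/x^7 − 1/(2·(10n)^7) + O(1/(10n)^8).
(Equivalently this is ζ(7) − Σ_{k≤10n} 1/k^7.)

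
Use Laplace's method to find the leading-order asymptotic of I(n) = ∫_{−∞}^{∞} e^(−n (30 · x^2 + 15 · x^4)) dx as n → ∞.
I(n) ~ sqrt(π/(30n))

φ(x) = 30 · x^2 + 15 · x^4 has its unique global minimum at x* = 0 (since φ'(x) = 60x + 60x^3 = 0 only at x = 0 for real x with both coefficients positive, and φ → ∞ as |x| → ∞). At x* = 0, φ(0) = 0 and φ''(0) = 60. Laplace's method then gives
  I(n) ~ sqrt(2π / (n · φ''(0))) · e^(−n φ(0)) = sqrt(2π / (60n)) = sqrt(π/(30n)).
The 15 · x^4 term contributes only at subleading order (an O(1/n) relative correction).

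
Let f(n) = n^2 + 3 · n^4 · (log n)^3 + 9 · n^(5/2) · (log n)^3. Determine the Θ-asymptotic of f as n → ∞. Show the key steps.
f(n) ∈ Θ(n^4 · (log n)^3)

Compare the terms by growth order. For large n, n^a · (log n)^b dominates n^a' · (log n)^b' iff a > a', or (a = a' and b > b'). Ranking the 3 terms shows the dominant one is 3 · n^4 · (log n)^3. Hence f(n) ∈ Θ(n^4 · (log n)^3).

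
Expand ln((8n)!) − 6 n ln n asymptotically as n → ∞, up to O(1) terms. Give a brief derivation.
ln((8n)!) − 6 n ln n = 2 n ln n + 8(ln 8 − 1) n + (1/2) ln(2π·8n) + O(1/n)

Stirling: ln((8n)!) = 8n ln(8n) − 8n + (1/2) ln(2π·8n) + O(1/n).
Expand 8n ln(8n) = 8n (ln n + ln 8) = 8n ln n + 8n ln 8.
Subtract 6n ln n: leading term is (8 − 6) n ln n = 2 n ln n. The next term is 8n ln 8 − 8n = 8(ln 8 − 1) n. Then the (1/2) ln(2π·8n) correction.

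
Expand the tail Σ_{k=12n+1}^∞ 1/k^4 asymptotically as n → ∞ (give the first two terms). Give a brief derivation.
Σ_{k>12n} 1/k^4 = 1/(3 · (12n)^3) − 1/(2 · (12n)^4) + O(1/(12n)^5)

Compare to the integral: ∫_{12n}^∞ x^(−4) dx = [−x^(−3)/3]_{12n}^∞ = 1/((4−1)·(12n)^3). The Euler-Maclaurin correction adds −f(12n)/2 = −1/(2·(12n)^4). Euler-Maclaurin then gives
  Σ_{k>12n} 1/k^4 = ∫_{12n}^∞ dx/x^4 − 1/(2·(12n)^4) + O(1/(12n)^5).
(Equivalently this is ζ(4) − Σ_{k≤12n} 1/k^4.)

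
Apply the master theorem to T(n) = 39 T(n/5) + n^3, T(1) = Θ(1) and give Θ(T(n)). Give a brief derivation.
T(n) = Θ(n^3)

log_5 39 ≈ 2.276. f(n) = n^3 dominates n^(log_5 39) since 3 > 2.276, and the regularity condition a·f(n/b) = 39·(n/5)^3 = (39/125)·n^3 ≤ c·f(n) holds with c = 39/125 ≈ 0.312 < 1. So this is Case 3: T(n) = Θ(f(n)) = Θ(n^3).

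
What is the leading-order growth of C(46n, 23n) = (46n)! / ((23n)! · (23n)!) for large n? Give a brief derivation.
C(46n, 23n) ~ (4)^(23n) · sqrt(1/(π·23n))

Write N = 23n. Apply Stirling to each factorial:
  (2N)! ~ sqrt(2π·2N) · (2N/e)^(2N),
  N! ~ sqrt(2π N) · (N/e)^N,
  (1N)! ~ sqrt(2π·1N) · (1N/e)^(1N).
The exponential factors combine to (2N)^(2N) / (N^N · (1N)^(1N)) = 2^(2N)/1^(1N) = (2^2/1^1)^N = (4)^N.
The square-root prefactors combine to sqrt(2π·2N) / (sqrt(2π N)·sqrt(2π·1N)) = sqrt(2 / (2π·1·N)) = sqrt(1/(π·23n)).
Substituting N = 23n: C(46n, 23n) ~ (4)^(23n) · sqrt(1/(π·23n)).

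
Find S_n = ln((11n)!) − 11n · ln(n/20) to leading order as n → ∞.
S_n ~ 11n · (ln 220 − 1) + O(ln n)

Stirling: ln((11n)!) = 11n ln(11n) − 11n + O(ln n).
  S_n = 11n ln(11n) − 11n − 11n ln(n/20) + O(ln n)
      = 11n ln(11n) − 11n ln n + 11n ln 20 − 11n + O(ln n)
      = 11n ln 11 + 11n ln 20 − 11n + O(ln n)
      = 11n (ln 220 − 1) + O(ln n).
Numerically ln(220) − 1 ≈ 4.3936.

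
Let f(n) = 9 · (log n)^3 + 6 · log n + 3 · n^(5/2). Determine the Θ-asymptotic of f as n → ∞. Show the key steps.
f(n) ∈ Θ(n^(5/2))

Compare the terms by growth order. For large n, n^a · (log n)^b dominates n^a' · (log n)^b' iff a > a', or (a = a' and b > b'). Ranking the 3 terms shows the dominant one is 3 · n^(5/2). Hence f(n) ∈ Θ(n^(5/2)).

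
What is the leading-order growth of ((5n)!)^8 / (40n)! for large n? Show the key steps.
((5n)!)^8/(40n)! ~ ((2π·5n)^(7/2) / sqrt(8)) · 8^(−8·5n)  →  0

Write N = 5n. Stirling: N! ~ sqrt(2π N)(N/e)^N and (8N)! ~ sqrt(2π·8N)·(8N/e)^(8N).
  (N!)^8/(8N)! ~ (2π N)^(8/2) (N/e)^(8N) / [sqrt(2π·8N) (8N/e)^(8N)]
     = (2π N)^(8/2) / sqrt(2π·8N) · (N/(8N))^(8N)
     = (2π N)^((8−1)/2) / sqrt(8) · 8^(−8N).
Since 8^8 > 1, the factor 8^(−8N) decays exponentially, so the ratio → 0. Substituting N = 5n gives the stated form.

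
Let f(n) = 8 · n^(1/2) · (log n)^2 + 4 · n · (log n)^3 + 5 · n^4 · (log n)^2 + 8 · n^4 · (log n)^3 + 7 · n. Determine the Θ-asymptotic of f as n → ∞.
f(n) ∈ Θ(n^4 · (log n)^3)

Compare the terms by growth order. For large n, n^a · (log n)^b dominates n^a' · (log n)^b' iff a > a', or (a = a' and b > b'). Ranking the 5 terms shows the dominant one is 8 · n^4 · (log n)^3. Hence f(n) ∈ Θ(n^4 · (log n)^3).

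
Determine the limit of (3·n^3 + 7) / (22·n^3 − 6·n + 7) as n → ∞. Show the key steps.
lim = 3/22

For large n the leading n^3 terms dominate both numerator and denominator. Dividing top and bottom by n^3, every other term tends to 0, leaving 3/22.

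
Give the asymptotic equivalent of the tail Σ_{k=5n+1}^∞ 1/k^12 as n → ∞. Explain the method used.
Σ_{k>5n} 1/k^12 ~ 1/(11 · (5n)^11)

Compare to the integral: ∫_{5n}^∞ x^(−12) dx = [−x^(−11)/11]_{5n}^∞ = 1/((12−1)·(5n)^11). Euler-Maclaurin then gives
  Σ_{k>5n} 1/k^12 = ∫_{5n}^∞ dx/x^12 − 1/(2·(5n)^12) + O(1/(5n)^13).
(Equivalently this is ζ(12) − Σ_{k≤5n} 1/k^12.)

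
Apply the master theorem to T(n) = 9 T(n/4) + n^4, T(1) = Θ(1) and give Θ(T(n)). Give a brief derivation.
T(n) = Θ(n^4)

log_4 9 ≈ 1.585. f(n) = n^4 dominates n^(log_4 9) since 4 > 1.585, and the regularity condition a·f(n/b) = 9·(n/4)^4 = (9/256)·n^4 ≤ c·f(n) holds with c = 9/256 ≈ 0.0352 < 1. So this is Case 3: T(n) = Θ(f(n)) = Θ(n^4).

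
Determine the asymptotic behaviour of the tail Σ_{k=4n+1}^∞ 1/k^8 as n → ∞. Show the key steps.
Σ_{k>4n} 1/k^8 ~ 1/(7 · (4n)^7)

Compare to the integral: ∫_{4n}^∞ x^(−8) dx = [−x^(−7)/7]_{4n}^∞ = 1/((8−1)·(4n)^7). Euler-Maclaurin then gives
  Σ_{k>4n} 1/k^8 = ∫_{4n}^∞ dx/x^8 − 1/(2·(4n)^8) + O(1/(4n)^9).
(Equivalently this is ζ(8) − Σ_{k≤4n} 1/k^8.)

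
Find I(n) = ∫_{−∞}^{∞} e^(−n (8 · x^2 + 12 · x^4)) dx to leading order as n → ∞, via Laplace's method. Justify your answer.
I(n) ~ sqrt(π/(8n))

φ(x) = 8 · x^2 + 12 · x^4 has its unique global minimum at x* = 0 (since φ'(x) = 16x + 48x^3 = 0 only at x = 0 for real x with both coefficients positive, and φ → ∞ as |x| → ∞). At x* = 0, φ(0) = 0 and φ''(0) = 16. Laplace's method then gives
  I(n) ~ sqrt(2π / (n · φ''(0))) · e^(−n φ(0)) = sqrt(2π / (16n)) = sqrt(π/(8n)).
The 12 · x^4 term contributes only at subleading order (an O(1/n) relative correction).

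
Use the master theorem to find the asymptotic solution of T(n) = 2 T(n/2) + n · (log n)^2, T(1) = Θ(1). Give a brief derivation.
T(n) = Θ(n · (log n)^3)

Here log_2 2 = 1 and f(n) = n · (log n)^2 = Θ(n^(log_2 2) · (log n)^2). This is the extended Case 2 of the master theorem (f matches the critical exponent up to log factors), giving T(n) = Θ(n^(log_2 2) · (log n)^(2+1)) = Θ(n · (log n)^3).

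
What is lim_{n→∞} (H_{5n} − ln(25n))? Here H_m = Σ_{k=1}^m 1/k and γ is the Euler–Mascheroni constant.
lim = −ln 5 + γ

By Euler-Maclaurin, H_m = ln m + γ + O(1/m). So
  H_{5n} − ln(25n) = ln(5n) + γ − ln(25n) + O(1/n)
                       = ln(5/25) + γ + O(1/n).
Hence the limit is ln(5/25) + γ (= −ln 5).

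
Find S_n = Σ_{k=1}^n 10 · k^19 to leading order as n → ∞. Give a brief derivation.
S_n ~ n^20 / 2

By integral comparison (Euler-Maclaurin), Σ_{k=1}^n 10 · k^19 = 10 · ∫_0^n x^19 dx + O(n^19) = 10 · n^20/20 = n^20 / 2 + O(n^19). (Equivalently, Faulhaber's formula gives the same leading term.)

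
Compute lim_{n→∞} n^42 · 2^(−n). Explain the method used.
lim = 0

Exponentials with base > 1 dominate every fixed polynomial: for any fixed c, n^c / 2^n → 0 as n → ∞ (e.g. by the ratio test, or by writing 2^n = e^(n ln 2) and noting e^(n ln 2) / n^c → ∞). Hence n^42 · 2^(−n) = n^42 / 2^n → 0.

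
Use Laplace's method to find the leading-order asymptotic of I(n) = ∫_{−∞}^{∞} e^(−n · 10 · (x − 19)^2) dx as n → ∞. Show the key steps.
I(n) = sqrt(π/(10n))

Here φ(x) = 10 · (x − 19)^2 has its unique minimum at x* = 19 with φ(x*) = 0 and φ''(x*) = 20. Laplace's method gives
  I(n) ~ e^(−n φ(x*)) · sqrt(2π / (n · φ''(x*))) = sqrt(2π / (20n)) = sqrt(π/(10n)).
This is exact: substituting u = (x − 19)·sqrt(10n) gives I(n) = (1/sqrt(10n)) ∫_{−∞}^{∞} e^(−u^2) du = sqrt(π/(10n)).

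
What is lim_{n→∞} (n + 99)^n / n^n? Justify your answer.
lim = e^99

Rewrite as (1 + 99/n)^(n). By the standard limit (1 + x/n)^n → e^x, we have (1 + 99/n)^n → e^99, and raising to the 1st power gives e^99.
More precisely, ln[(1 + 99/n)^(n)] = n · ln(1 + 99/n) = n · (99/n + O(1/n^2)) = 99 + O(1/n) → 99.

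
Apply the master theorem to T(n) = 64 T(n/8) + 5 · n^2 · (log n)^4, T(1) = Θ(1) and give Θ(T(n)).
T(n) = Θ(n^2 · (log n)^5)

Here log_8 64 = 2 and f(n) = 5 · n^2 · (log n)^4 = Θ(n^(log_8 64) · (log n)^4). This is the extended Case 2 of the master theorem (f matches the critical exponent up to log factors), giving T(n) = Θ(n^(log_8 64) · (log n)^(4+1)) = Θ(n^2 · (log n)^5).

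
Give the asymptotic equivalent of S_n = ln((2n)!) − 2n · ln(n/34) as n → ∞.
S_n ~ 2n · (ln 68 − 1) + O(ln n)

Stirling: ln((2n)!) = 2n ln(2n) − 2n + O(ln n).
  S_n = 2n ln(2n) − 2n − 2n ln(n/34) + O(ln n)
      = 2n ln(2n) − 2n ln n + 2n ln 34 − 2n + O(ln n)
      = 2n ln 2 + 2n ln 34 − 2n + O(ln n)
      = 2n (ln 68 − 1) + O(ln n).
Numerically ln(68) − 1 ≈ 3.2195.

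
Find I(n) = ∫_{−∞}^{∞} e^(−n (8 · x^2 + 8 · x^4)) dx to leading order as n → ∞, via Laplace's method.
I(n) ~ sqrt(π/(8n))

φ(x) = 8 · x^2 + 8 · x^4 has its unique global minimum at x* = 0 (since φ'(x) = 16x + 32x^3 = 0 only at x = 0 for real x with both coefficients positive, and φ → ∞ as |x| → ∞). At x* = 0, φ(0) = 0 and φ''(0) = 16. Laplace's method then gives
  I(n) ~ sqrt(2π / (n · φ''(0))) · e^(−n φ(0)) = sqrt(2π / (16n)) = sqrt(π/(8n)).
The 8 · x^4 term contributes only at subleading order (an O(1/n) relative correction).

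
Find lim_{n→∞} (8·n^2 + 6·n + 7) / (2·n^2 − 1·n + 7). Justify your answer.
lim = 8/2 = 4

For large n the leading n^2 terms dominate both numerator and denominator. Dividing top and bottom by n^2, every other term tends to 0, leaving 8/2 = 4.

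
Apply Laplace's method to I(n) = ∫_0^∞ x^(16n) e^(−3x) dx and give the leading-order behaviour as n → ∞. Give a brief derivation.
I(n) ~ (sqrt(2π·16n) / 3) · (16n/(3e))^(16n)

Write the integrand as exp(16n ln x − 3x) and set f(x) = 16n ln x − 3x. Then f'(x) = 16n/x − 3 = 0 at x* = 16n/3, and f''(x*) = −16n/x*^2 = −3^2/(16n). Laplace's method (interior maximum) gives
  I(n) ~ e^(f(x*)) · sqrt(2π / |f''(x*)|)
        = exp(16n ln(16n/3) − 16n) · sqrt(2π · 16n / 3^2)
        = (16n/3)^(16n) e^(−16n) · sqrt(2π·16n) / 3
        = (sqrt(2π·16n) / 3) · (16n/(3e))^(16n).
This matches Γ(16n+1)/3^(16n+1) with Stirling applied to Γ.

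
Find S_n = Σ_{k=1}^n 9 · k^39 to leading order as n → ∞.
S_n ~ 9 · n^40 / 40

By integral comparison (Euler-Maclaurin), Σ_{k=1}^n 9 · k^39 = 9 · ∫_0^n x^39 dx + O(n^39) = 9 · n^40/40 + O(n^39). (Equivalently, Faulhaber's formula gives the same leading term.)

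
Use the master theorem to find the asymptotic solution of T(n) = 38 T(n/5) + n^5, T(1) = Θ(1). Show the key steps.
T(n) = Θ(n^5)

log_5 38 ≈ 2.260. f(n) = n^5 dominates n^(log_5 38) since 5 > 2.260, and the regularity condition a·f(n/b) = 38·(n/5)^5 = (38/3125)·n^5 ≤ c·f(n) holds with c = 38/3125 ≈ 0.0122 < 1. So this is Case 3: T(n) = Θ(f(n)) = Θ(n^5).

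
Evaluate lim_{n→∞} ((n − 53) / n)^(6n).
lim = e^(−318)

Rewrite as (1 − 53/n)^(6n). By the standard limit (1 + x/n)^n → e^x, we have (1 − 53/n)^n → e^(−53), and raising to the 6th power gives e^(−318).
More precisely, ln[(1 − 53/n)^(6n)] = 6n · ln(1 − 53/n) = 6n · (-53/n + O(1/n^2)) = -318 + O(1/n) → -318.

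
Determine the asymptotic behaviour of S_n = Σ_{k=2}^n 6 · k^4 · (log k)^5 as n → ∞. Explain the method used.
S_n ~ 6 · n^5 · (log n)^5 / 5

By integral comparison, S_n = ∫_1^n 6 · x^4 · (log x)^5 dx + O(n^4 · (log n)^5). For the integral, the leading term of ∫_1^n x^4 (log x)^5 dx is n^5/5 · (log n)^5 (by repeated integration by parts; each step lowers the log-exponent and produces a relatively O(1/log n) correction). Hence S_n ~ 6 · n^5 · (log n)^5 / 5.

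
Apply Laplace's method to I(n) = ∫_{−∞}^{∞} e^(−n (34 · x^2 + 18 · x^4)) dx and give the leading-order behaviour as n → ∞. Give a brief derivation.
I(n) ~ sqrt(π/(34n))

φ(x) = 34 · x^2 + 18 · x^4 has its unique global minimum at x* = 0 (since φ'(x) = 68x + 72x^3 = 0 only at x = 0 for real x with both coefficients positive, and φ → ∞ as |x| → ∞). At x* = 0, φ(0) = 0 and φ''(0) = 68. Laplace's method then gives
  I(n) ~ sqrt(2π / (n · φ''(0))) · e^(−n φ(0)) = sqrt(2π / (68n)) = sqrt(π/(34n)).
The 18 · x^4 term contributes only at subleading order (an O(1/n) relative correction).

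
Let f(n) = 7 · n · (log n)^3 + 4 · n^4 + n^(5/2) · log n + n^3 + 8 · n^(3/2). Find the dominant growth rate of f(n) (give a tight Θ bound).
f(n) ∈ Θ(n^4)

Compare the terms by growth order. For large n, n^a · (log n)^b dominates n^a' · (log n)^b' iff a > a', or (a = a' and b > b'). Ranking the 5 terms shows the dominant one is 4 · n^4. Hence f(n) ∈ Θ(n^4).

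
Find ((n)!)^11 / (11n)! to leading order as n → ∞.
((n)!)^11/(11n)! ~ ((2π·n)^(10/2) / sqrt(11)) · 11^(−11·n)  →  0

Write N = n. Stirling: N! ~ sqrt(2π N)(N/e)^N and (11N)! ~ sqrt(2π·11N)·(11N/e)^(11N).
  (N!)^11/(11N)! ~ (2π N)^(11/2) (N/e)^(11N) / [sqrt(2π·11N) (11N/e)^(11N)]
     = (2π N)^(11/2) / sqrt(2π·11N) · (N/(11N))^(11N)
     = (2π N)^((11−1)/2) / sqrt(11) · 11^(−11N).
Since 11^11 > 1, the factor 11^(−11N) decays exponentially, so the ratio → 0. Substituting N = n gives the stated form.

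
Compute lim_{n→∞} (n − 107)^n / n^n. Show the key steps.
lim = e^(−107)

Rewrite as (1 − 107/n)^(n). By the standard limit (1 + x/n)^n → e^x, we have (1 − 107/n)^n → e^(−107), and raising to the 1st power gives e^(−107).
More precisely, ln[(1 − 107/n)^(n)] = n · ln(1 − 107/n) = n · (-107/n + O(1/n^2)) = -107 + O(1/n) → -107.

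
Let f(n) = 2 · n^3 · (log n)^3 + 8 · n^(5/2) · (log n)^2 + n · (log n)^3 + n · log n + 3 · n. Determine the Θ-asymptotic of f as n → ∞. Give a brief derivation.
f(n) ∈ Θ(n^3 · (log n)^3)

Compare the terms by growth order. For large n, n^a · (log n)^b dominates n^a' · (log n)^b' iff a > a', or (a = a' and b > b'). Ranking the 5 terms shows the dominant one is 2 · n^3 · (log n)^3. Hence f(n) ∈ Θ(n^3 · (log n)^3).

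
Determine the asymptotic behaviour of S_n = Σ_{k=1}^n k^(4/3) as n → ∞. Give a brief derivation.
S_n ~ (3/7) · n^(7/3)

Integral comparison: Σ_{k=1}^n k^(4/3) = ∫_0^n x^(4/3) dx + O(n^(4/3)). The integral is n^(1 + 4/3) / (1 + 4/3) = n^((4+3)/3) / ((4+3)/3) = (3/7) · n^(7/3).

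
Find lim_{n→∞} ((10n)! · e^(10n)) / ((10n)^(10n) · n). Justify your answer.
lim = 0

Stirling: (10n)! ~ sqrt(2π·10n) · (10n/e)^(10n). Hence
  (10n)! · e^(10n) / (10n)^(10n) ~ sqrt(2π·10n).
Dividing by n: sqrt(2π·10n) / n = sqrt(2π·10) · n^((1−2)/2), so the expression behaves like sqrt(2π·10) · n^((1−2)/2) → 0.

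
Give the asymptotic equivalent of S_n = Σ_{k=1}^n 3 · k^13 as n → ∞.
S_n ~ 3 · n^14 / 14

By integral comparison (Euler-Maclaurin), Σ_{k=1}^n 3 · k^13 = 3 · ∫_0^n x^13 dx + O(n^13) = 3 · n^14/14 + O(n^13). (Equivalently, Faulhaber's formula gives the same leading term.)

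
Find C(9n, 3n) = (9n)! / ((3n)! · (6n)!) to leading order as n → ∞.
C(9n, 3n) ~ (27/4)^(3n) · sqrt(3/(4π·3n))

Write N = 3n. Apply Stirling to each factorial:
  (3N)! ~ sqrt(2π·3N) · (3N/e)^(3N),
  N! ~ sqrt(2π N) · (N/e)^N,
  (2N)! ~ sqrt(2π·2N) · (2N/e)^(2N).
The exponential factors combine to (3N)^(3N) / (N^N · (2N)^(2N)) = 3^(3N)/2^(2N) = (3^3/2^2)^N = (27/4)^N.
The square-root prefactors combine to sqrt(2π·3N) / (sqrt(2π N)·sqrt(2π·2N)) = sqrt(3 / (2π·2·N)) = sqrt(3/(4π·3n)).
Substituting N = 3n: C(9n, 3n) ~ (27/4)^(3n) · sqrt(3/(4π·3n)).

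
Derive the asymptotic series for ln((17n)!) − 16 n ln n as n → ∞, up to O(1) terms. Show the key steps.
ln((17n)!) − 16 n ln n = n ln n + 17(ln 17 − 1) n + (1/2) ln(2π·17n) + O(1/n)

Stirling: ln((17n)!) = 17n ln(17n) − 17n + (1/2) ln(2π·17n) + O(1/n).
Expand 17n ln(17n) = 17n (ln n + ln 17) = 17n ln n + 17n ln 17.
Subtract 16n ln n: leading term is (17 − 16) n ln n = n ln n. The next term is 17n ln 17 − 17n = 17(ln 17 − 1) n. Then the (1/2) ln(2π·17n) correction.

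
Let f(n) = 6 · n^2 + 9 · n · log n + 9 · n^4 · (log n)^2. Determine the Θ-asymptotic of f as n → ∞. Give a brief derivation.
f(n) ∈ Θ(n^4 · (log n)^2)

Compare the terms by growth order. For large n, n^a · (log n)^b dominates n^a' · (log n)^b' iff a > a', or (a = a' and b > b'). Ranking the 3 terms shows the dominant one is 9 · n^4 · (log n)^2. Hence f(n) ∈ Θ(n^4 · (log n)^2).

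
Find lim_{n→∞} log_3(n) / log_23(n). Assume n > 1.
lim = ln(23) / ln(3) = log_3(23)

Change of base: log_3(n) = ln n / ln 3 and log_23(n) = ln n / ln 23. The ratio is (ln n / ln 3) · (ln 23 / ln n) = ln 23 / ln 3, a constant independent of n. So the limit is ln 23 / ln 3 = log_3(23).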